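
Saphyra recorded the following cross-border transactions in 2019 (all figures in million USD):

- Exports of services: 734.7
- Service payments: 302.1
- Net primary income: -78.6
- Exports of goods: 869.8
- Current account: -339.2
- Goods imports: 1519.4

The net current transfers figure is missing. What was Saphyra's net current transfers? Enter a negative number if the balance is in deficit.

-43.6

Current account = goods balance + services balance + net primary income + net secondary income
Sum of the known components = -295.6
Net current transfers = CA - (known components) = -339.2 - (-295.6) = -43.6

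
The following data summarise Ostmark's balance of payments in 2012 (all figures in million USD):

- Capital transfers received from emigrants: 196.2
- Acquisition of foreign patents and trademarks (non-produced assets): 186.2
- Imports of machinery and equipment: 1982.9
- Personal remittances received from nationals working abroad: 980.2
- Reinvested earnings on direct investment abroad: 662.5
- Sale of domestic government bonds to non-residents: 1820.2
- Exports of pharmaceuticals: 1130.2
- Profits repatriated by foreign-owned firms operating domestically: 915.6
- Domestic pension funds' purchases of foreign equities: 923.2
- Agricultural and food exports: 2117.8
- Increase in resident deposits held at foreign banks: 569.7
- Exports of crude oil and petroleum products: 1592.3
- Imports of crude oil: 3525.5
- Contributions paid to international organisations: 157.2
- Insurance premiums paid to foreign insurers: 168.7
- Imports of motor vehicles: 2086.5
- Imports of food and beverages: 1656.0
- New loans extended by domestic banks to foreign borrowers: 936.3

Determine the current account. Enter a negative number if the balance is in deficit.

Goods: -2086.5 - 1656.0 - 1982.9 - 3525.5 + 1592.3 + 2117.8 + 1130.2 = -4410.6
Services: -168.7
Primary income: 662.5 - 915.6 = -253.1
Secondary income: 980.2 - 157.2 = 823.0
Current account = (-4410.6) + (-168.7) + (-253.1) + 823.0 = -4009.4
(Excluded from the current account — capital account: capital transfers received from emigrants 196.2, acquisition of foreign patents and trademarks (non-produced assets) 186.2; financial account: sale of domestic government bonds to non-residents 1820.2, domestic pension funds' purchases of foreign equities 923.2, increase in resident deposits held at foreign banks 569.7, new loans extended by domestic banks to foreign borrowers 936.3.)

-4009.4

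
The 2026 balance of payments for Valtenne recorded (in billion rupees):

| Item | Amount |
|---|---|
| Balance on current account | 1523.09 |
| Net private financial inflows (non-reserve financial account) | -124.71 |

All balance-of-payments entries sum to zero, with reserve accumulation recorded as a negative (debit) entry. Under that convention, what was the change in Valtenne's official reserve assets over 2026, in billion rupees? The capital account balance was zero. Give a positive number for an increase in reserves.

1398.38

Official reserve transactions balance = -(1523.09 + (-124.71)) = -1398.38
An accumulation of reserves is recorded as a debit (negative entry), so the change in the stock of reserves is the negative of that balance.
Change in official reserves = -(-1398.38) = 1398.38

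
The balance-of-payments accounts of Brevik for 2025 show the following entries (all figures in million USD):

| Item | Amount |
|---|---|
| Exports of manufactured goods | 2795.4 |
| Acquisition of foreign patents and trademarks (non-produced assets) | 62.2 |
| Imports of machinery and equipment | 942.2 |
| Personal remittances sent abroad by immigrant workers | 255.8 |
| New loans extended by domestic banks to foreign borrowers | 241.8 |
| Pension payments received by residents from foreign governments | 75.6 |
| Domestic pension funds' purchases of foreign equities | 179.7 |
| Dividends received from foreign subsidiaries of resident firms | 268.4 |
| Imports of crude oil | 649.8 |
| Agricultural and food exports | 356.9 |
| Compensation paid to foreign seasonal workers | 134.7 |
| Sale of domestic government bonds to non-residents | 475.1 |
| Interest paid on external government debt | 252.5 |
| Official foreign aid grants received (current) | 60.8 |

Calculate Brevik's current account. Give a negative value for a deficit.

Goods: 356.9 - 649.8 - 942.2 + 2795.4 = 1560.3
Primary income: 268.4 - 134.7 - 252.5 = -118.8
Secondary income: 75.6 + 60.8 - 255.8 = -119.4
Current account = 1560.3 + (-118.8) + (-119.4) = 1322.1
(Excluded from the current account — capital account: acquisition of foreign patents and trademarks (non-produced assets) 62.2; financial account: new loans extended by domestic banks to foreign borrowers 241.8, domestic pension funds' purchases of foreign equities 179.7, sale of domestic government bonds to non-residents 475.1.)

1322.1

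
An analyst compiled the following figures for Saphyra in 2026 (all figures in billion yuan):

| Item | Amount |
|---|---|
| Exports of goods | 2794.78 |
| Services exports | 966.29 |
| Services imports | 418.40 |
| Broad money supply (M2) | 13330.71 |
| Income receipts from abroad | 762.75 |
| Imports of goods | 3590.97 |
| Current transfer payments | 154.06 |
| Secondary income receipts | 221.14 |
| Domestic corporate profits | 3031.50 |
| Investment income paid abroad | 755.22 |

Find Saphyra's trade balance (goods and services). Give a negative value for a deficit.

-248.30

Goods balance = 2794.78 - 3590.97 = -796.19
Services balance = 966.29 - 418.40 = 547.89
Trade balance (goods + services) = -796.19 + 547.89 = -248.30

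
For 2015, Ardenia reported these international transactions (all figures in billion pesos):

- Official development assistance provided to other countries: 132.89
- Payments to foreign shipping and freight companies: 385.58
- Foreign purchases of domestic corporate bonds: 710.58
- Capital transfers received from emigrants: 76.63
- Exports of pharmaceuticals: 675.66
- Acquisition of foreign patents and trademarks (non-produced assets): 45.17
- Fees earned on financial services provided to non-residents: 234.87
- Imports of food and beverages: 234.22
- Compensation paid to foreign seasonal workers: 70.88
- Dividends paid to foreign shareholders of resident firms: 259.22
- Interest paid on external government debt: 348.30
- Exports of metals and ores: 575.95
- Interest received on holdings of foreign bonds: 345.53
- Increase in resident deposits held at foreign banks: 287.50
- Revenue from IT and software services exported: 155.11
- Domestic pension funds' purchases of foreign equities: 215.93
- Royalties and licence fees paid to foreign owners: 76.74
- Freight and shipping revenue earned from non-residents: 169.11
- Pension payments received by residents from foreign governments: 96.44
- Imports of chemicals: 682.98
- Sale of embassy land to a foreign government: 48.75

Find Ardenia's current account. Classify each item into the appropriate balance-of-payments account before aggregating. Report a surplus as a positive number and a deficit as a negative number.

Goods: -682.98 + 675.66 + 575.95 - 234.22 = 334.41
Services: -385.58 + 234.87 + 169.11 + 155.11 - 76.74 = 96.77
Primary income: 345.53 - 259.22 - 70.88 - 348.30 = -332.87
Secondary income: 96.44 - 132.89 = -36.45
Current account = 334.41 + 96.77 + (-332.87) + (-36.45) = 61.86
(Excluded from the current account — financial account: foreign purchases of domestic corporate bonds 710.58, increase in resident deposits held at foreign banks 287.50, domestic pension funds' purchases of foreign equities 215.93; capital account: capital transfers received from emigrants 76.63, acquisition of foreign patents and trademarks (non-produced assets) 45.17, sale of embassy land to a foreign government 48.75.)

61.86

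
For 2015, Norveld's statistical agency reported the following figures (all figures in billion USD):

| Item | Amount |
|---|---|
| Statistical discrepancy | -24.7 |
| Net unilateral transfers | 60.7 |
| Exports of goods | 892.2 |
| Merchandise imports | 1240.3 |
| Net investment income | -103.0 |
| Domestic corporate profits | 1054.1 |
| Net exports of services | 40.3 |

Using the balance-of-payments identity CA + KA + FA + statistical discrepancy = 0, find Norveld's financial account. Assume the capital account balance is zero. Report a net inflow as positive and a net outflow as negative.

374.8

Goods balance = 892.2 - 1240.3 = -348.1
Services balance = 40.3
Trade balance (goods + services) = -348.1 + 40.3 = -307.8
Net primary income = -103.0
Net secondary income = 60.7
Current account = -307.8 + (-103.0) + 60.7 = -350.1
Financial account = -(-350.1 + (-24.7)) = 374.8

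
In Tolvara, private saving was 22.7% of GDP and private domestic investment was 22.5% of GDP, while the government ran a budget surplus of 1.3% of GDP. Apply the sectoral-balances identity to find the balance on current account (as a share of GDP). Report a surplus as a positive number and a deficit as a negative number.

By the sectoral-balances identity, CA = (S_private - I) + (T - G).
Private balance = 22.7 - 22.5 = 0.2
Government balance (T - G) = 1.3
CA = 0.2 + 1.3 = 1.5

1.5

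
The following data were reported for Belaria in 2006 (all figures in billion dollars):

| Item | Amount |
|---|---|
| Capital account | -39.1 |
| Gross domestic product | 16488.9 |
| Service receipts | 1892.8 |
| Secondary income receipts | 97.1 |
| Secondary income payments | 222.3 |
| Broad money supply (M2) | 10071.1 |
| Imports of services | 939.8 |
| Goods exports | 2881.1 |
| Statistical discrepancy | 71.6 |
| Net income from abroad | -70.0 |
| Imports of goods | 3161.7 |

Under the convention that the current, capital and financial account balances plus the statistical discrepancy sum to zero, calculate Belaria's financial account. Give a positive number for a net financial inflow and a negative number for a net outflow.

Goods balance = 2881.1 - 3161.7 = -280.6
Services balance = 1892.8 - 939.8 = 953.0
Trade balance (goods + services) = -280.6 + 953.0 = 672.4
Net primary income = -70.0
Net secondary income = 97.1 - 222.3 = -125.2
Current account = 672.4 + (-70.0) + (-125.2) = 477.2
Financial account = -(477.2 + (-39.1) + 71.6) = -509.7

-509.7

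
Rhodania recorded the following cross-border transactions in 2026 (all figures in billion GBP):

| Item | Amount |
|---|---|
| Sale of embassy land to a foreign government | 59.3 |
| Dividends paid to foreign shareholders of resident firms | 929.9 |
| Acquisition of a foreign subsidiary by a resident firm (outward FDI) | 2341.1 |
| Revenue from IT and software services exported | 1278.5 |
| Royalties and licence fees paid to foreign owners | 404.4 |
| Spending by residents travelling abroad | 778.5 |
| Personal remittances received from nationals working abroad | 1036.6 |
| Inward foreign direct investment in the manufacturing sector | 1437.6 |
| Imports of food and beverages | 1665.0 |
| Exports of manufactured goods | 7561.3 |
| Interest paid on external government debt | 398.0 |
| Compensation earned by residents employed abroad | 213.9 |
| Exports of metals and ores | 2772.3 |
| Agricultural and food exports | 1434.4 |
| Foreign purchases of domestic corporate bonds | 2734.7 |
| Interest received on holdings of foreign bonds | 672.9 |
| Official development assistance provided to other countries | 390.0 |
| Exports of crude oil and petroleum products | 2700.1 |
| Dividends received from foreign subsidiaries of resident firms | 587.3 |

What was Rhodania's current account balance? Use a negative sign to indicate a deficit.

Goods: 2772.3 - 1665.0 + 7561.3 + 1434.4 + 2700.1 = 12803.1
Services: -404.4 - 778.5 + 1278.5 = 95.6
Primary income: 587.3 + 672.9 + 213.9 - 398.0 - 929.9 = 146.2
Secondary income: -390.0 + 1036.6 = 646.6
Current account = 12803.1 + 95.6 + 146.2 + 646.6 = 13691.5
(Excluded from the current account — capital account: sale of embassy land to a foreign government 59.3; financial account: acquisition of a foreign subsidiary by a resident firm (outward FDI) 2341.1, inward foreign direct investment in the manufacturing sector 1437.6, foreign purchases of domestic corporate bonds 2734.7.)

13691.5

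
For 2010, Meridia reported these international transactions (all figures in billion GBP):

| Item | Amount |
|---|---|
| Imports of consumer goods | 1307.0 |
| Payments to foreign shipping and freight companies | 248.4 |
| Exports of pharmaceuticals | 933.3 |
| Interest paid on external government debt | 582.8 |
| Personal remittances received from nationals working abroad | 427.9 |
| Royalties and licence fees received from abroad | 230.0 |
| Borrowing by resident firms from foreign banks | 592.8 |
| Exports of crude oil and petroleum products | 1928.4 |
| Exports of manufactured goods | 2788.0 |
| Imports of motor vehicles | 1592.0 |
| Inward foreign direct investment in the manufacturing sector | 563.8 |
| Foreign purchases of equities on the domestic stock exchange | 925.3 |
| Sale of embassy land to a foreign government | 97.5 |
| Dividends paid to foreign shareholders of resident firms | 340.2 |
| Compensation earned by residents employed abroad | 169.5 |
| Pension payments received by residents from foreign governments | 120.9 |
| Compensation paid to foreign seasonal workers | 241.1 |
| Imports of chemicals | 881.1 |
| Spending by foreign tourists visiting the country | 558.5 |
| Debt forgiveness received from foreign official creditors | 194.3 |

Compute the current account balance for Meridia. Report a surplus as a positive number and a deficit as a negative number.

Goods: -1592.0 - 1307.0 + 1928.4 - 881.1 + 933.3 + 2788.0 = 1869.6
Services: -248.4 + 558.5 + 230.0 = 540.1
Primary income: -241.1 - 340.2 - 582.8 + 169.5 = -994.6
Secondary income: 120.9 + 427.9 = 548.8
Current account = 1869.6 + 540.1 + (-994.6) + 548.8 = 1963.9
(Excluded from the current account — financial account: borrowing by resident firms from foreign banks 592.8, inward foreign direct investment in the manufacturing sector 563.8, foreign purchases of equities on the domestic stock exchange 925.3; capital account: sale of embassy land to a foreign government 97.5, debt forgiveness received from foreign official creditors 194.3.)

1963.9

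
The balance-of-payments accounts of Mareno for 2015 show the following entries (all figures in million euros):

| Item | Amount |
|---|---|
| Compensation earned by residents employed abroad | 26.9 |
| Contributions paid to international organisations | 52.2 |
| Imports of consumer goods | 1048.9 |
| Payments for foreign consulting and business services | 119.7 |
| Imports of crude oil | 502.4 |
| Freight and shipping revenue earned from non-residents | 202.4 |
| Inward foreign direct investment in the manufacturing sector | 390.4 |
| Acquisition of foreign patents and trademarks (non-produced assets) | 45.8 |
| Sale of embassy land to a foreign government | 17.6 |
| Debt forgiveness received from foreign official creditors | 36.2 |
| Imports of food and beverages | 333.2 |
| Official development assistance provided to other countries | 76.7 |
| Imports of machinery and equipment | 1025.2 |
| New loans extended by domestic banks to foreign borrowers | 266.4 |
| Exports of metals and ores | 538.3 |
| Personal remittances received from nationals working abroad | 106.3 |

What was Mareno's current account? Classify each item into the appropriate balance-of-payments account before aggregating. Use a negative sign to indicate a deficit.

Goods: -1048.9 + 538.3 - 502.4 - 333.2 - 1025.2 = -2371.4
Services: 202.4 - 119.7 = 82.7
Primary income: 26.9
Secondary income: -52.2 - 76.7 + 106.3 = -22.6
Current account = (-2371.4) + 82.7 + 26.9 + (-22.6) = -2284.4
(Excluded from the current account — financial account: inward foreign direct investment in the manufacturing sector 390.4, new loans extended by domestic banks to foreign borrowers 266.4; capital account: acquisition of foreign patents and trademarks (non-produced assets) 45.8, sale of embassy land to a foreign government 17.6, debt forgiveness received from foreign official creditors 36.2.)

-2284.4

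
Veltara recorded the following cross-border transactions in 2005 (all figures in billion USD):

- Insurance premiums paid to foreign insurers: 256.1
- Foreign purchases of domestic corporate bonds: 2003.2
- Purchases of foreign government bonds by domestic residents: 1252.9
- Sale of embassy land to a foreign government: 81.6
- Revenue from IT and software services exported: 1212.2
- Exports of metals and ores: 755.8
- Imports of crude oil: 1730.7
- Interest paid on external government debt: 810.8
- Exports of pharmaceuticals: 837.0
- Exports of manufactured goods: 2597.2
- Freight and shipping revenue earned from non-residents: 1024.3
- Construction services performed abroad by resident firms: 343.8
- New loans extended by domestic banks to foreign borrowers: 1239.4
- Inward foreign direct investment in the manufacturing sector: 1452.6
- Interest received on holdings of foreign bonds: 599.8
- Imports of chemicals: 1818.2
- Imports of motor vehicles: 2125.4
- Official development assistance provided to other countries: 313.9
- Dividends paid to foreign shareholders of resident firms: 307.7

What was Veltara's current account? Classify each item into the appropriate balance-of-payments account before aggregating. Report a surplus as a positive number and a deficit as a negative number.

Goods: 755.8 - 1818.2 - 1730.7 - 2125.4 + 837.0 + 2597.2 = -1484.3
Services: 1212.2 + 1024.3 - 256.1 + 343.8 = 2324.2
Primary income: -307.7 + 599.8 - 810.8 = -518.7
Secondary income: -313.9
Current account = (-1484.3) + 2324.2 + (-518.7) + (-313.9) = 7.3
(Excluded from the current account — financial account: foreign purchases of domestic corporate bonds 2003.2, purchases of foreign government bonds by domestic residents 1252.9, new loans extended by domestic banks to foreign borrowers 1239.4, inward foreign direct investment in the manufacturing sector 1452.6; capital account: sale of embassy land to a foreign government 81.6.)

7.3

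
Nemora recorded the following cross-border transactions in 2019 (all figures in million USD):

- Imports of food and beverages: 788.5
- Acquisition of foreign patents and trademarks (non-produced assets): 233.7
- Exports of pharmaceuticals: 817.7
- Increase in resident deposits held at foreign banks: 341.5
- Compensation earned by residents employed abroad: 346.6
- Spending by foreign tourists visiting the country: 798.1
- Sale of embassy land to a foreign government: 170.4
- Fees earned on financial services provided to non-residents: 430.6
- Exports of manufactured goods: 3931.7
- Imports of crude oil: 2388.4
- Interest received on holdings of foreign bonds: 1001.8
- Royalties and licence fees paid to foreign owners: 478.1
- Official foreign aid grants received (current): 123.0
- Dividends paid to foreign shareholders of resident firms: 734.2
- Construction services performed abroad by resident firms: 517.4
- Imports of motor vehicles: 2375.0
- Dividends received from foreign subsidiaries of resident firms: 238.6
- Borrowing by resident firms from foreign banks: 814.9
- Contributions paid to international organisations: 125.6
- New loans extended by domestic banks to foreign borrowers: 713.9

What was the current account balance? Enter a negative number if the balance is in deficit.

Goods: 3931.7 - 2388.4 - 788.5 - 2375.0 + 817.7 = -802.5
Services: 517.4 + 798.1 + 430.6 - 478.1 = 1268.0
Primary income: 346.6 - 734.2 + 1001.8 + 238.6 = 852.8
Secondary income: -125.6 + 123.0 = -2.6
Current account = (-802.5) + 1268.0 + 852.8 + (-2.6) = 1315.7
(Excluded from the current account — capital account: acquisition of foreign patents and trademarks (non-produced assets) 233.7, sale of embassy land to a foreign government 170.4; financial account: increase in resident deposits held at foreign banks 341.5, borrowing by resident firms from foreign banks 814.9, new loans extended by domestic banks to foreign borrowers 713.9.)

1315.7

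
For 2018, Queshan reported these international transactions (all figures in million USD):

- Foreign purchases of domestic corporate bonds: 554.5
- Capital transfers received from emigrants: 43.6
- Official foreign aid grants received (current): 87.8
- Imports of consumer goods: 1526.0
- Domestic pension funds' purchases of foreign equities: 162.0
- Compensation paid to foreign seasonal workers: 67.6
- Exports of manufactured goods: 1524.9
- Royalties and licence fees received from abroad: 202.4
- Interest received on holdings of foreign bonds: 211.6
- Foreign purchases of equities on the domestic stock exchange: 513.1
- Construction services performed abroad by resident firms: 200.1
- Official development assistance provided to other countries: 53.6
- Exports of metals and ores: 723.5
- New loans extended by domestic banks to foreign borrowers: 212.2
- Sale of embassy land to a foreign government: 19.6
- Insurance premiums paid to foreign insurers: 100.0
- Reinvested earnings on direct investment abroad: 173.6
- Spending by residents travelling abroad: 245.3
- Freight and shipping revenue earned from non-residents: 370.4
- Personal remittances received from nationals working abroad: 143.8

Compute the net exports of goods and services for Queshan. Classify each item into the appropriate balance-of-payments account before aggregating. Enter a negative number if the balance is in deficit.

1150.0

Goods: -1526.0 + 723.5 + 1524.9 = 722.4
Services: -245.3 - 100.0 + 200.1 + 202.4 + 370.4 = 427.6
Trade balance = 722.4 + 427.6 = 1150.0
(Excluded from the trade balance — financial account: foreign purchases of domestic corporate bonds 554.5, domestic pension funds' purchases of foreign equities 162.0, foreign purchases of equities on the domestic stock exchange 513.1, new loans extended by domestic banks to foreign borrowers 212.2; capital account: capital transfers received from emigrants 43.6, sale of embassy land to a foreign government 19.6; secondary income: official foreign aid grants received (current) 87.8, official development assistance provided to other countries 53.6, personal remittances received from nationals working abroad 143.8; primary income: compensation paid to foreign seasonal workers 67.6, interest received on holdings of foreign bonds 211.6, reinvested earnings on direct investment abroad 173.6.)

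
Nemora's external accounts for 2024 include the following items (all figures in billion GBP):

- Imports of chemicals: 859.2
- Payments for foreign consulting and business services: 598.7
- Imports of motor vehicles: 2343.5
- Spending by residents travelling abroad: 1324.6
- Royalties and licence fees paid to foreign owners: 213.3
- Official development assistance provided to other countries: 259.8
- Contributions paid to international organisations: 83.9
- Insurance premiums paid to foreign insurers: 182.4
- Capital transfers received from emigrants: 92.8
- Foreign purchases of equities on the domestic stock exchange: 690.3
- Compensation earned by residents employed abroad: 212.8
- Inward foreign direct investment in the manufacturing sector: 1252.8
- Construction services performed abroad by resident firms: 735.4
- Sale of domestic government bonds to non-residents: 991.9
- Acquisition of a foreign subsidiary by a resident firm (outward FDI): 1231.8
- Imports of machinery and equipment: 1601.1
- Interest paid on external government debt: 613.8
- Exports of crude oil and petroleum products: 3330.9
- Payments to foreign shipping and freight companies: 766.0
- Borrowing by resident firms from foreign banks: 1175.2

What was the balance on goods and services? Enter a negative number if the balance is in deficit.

Goods: 3330.9 - 1601.1 - 859.2 - 2343.5 = -1472.9
Services: 735.4 - 182.4 - 213.3 - 1324.6 - 766.0 - 598.7 = -2349.6
Trade balance = -1472.9 + (-2349.6) = -3822.5
(Excluded from the trade balance — secondary income: official development assistance provided to other countries 259.8, contributions paid to international organisations 83.9; capital account: capital transfers received from emigrants 92.8; financial account: foreign purchases of equities on the domestic stock exchange 690.3, inward foreign direct investment in the manufacturing sector 1252.8, sale of domestic government bonds to non-residents 991.9, acquisition of a foreign subsidiary by a resident firm (outward FDI) 1231.8, borrowing by resident firms from foreign banks 1175.2; primary income: compensation earned by residents employed abroad 212.8, interest paid on external government debt 613.8.)

-3822.5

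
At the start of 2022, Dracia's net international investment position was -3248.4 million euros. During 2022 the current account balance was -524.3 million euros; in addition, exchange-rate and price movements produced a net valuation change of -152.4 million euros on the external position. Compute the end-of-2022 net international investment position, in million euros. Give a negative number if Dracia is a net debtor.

Change in NIIP = current account + net valuation change = -524.3 + (-152.4) = -676.7
End-of-year NIIP = -3248.4 + (-676.7) = -3925.1

-3925.1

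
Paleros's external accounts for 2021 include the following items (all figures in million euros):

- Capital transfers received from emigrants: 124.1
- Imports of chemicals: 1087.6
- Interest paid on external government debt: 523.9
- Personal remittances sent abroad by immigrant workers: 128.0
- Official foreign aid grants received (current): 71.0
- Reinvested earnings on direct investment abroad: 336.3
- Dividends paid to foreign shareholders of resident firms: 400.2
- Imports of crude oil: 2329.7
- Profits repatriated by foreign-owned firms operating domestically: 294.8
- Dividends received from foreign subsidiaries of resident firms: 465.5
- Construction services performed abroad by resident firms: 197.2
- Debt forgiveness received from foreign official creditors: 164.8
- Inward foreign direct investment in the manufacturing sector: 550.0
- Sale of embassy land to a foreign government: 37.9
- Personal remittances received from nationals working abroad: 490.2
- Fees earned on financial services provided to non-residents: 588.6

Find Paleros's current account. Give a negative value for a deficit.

-2615.4

Goods: -2329.7 - 1087.6 = -3417.3
Services: 197.2 + 588.6 = 785.8
Primary income: 465.5 - 400.2 - 294.8 - 523.9 + 336.3 = -417.1
Secondary income: -128.0 + 71.0 + 490.2 = 433.2
Current account = (-3417.3) + 785.8 + (-417.1) + 433.2 = -2615.4
(Excluded from the current account — capital account: capital transfers received from emigrants 124.1, debt forgiveness received from foreign official creditors 164.8, sale of embassy land to a foreign government 37.9; financial account: inward foreign direct investment in the manufacturing sector 550.0.)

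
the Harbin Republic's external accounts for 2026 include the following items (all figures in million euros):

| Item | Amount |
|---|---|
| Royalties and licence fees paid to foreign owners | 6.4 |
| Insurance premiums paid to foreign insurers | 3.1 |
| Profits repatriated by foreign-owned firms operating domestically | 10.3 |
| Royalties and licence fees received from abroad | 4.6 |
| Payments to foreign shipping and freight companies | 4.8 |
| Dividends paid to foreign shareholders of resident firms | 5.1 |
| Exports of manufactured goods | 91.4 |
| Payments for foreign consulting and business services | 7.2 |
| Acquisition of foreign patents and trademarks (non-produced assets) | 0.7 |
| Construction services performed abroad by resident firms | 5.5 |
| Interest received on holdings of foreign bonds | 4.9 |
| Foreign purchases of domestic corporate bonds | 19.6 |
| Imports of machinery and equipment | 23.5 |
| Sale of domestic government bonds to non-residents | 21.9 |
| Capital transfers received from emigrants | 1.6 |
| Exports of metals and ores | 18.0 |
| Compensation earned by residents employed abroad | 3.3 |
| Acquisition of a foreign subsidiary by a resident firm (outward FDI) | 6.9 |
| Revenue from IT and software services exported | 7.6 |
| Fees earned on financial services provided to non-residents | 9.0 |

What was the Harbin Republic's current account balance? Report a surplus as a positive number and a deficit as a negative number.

83.9

Goods: 18.0 - 23.5 + 91.4 = 85.9
Services: -4.8 + 5.5 - 7.2 + 4.6 - 6.4 - 3.1 + 7.6 + 9.0 = 5.2
Primary income: -10.3 - 5.1 + 4.9 + 3.3 = -7.2
Current account = 85.9 + 5.2 + (-7.2) = 83.9
(Excluded from the current account — capital account: acquisition of foreign patents and trademarks (non-produced assets) 0.7, capital transfers received from emigrants 1.6; financial account: foreign purchases of domestic corporate bonds 19.6, sale of domestic government bonds to non-residents 21.9, acquisition of a foreign subsidiary by a resident firm (outward FDI) 6.9.)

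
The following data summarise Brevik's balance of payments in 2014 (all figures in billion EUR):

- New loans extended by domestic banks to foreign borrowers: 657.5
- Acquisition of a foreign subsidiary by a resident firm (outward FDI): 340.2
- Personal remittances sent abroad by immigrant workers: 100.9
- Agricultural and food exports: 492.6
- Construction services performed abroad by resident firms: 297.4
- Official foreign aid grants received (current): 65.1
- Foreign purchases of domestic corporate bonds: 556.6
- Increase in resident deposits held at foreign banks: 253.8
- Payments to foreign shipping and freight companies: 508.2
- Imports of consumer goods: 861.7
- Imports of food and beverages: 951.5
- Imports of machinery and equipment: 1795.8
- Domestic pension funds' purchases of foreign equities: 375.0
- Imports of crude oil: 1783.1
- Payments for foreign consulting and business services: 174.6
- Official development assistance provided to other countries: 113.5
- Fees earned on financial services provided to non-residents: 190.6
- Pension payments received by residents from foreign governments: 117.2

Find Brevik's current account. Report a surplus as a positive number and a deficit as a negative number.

-5126.4

Goods: 492.6 - 951.5 - 1795.8 - 861.7 - 1783.1 = -4899.5
Services: -508.2 + 297.4 - 174.6 + 190.6 = -194.8
Secondary income: -100.9 + 65.1 + 117.2 - 113.5 = -32.1
Current account = (-4899.5) + (-194.8) + (-32.1) = -5126.4
(Excluded from the current account — financial account: new loans extended by domestic banks to foreign borrowers 657.5, acquisition of a foreign subsidiary by a resident firm (outward FDI) 340.2, foreign purchases of domestic corporate bonds 556.6, increase in resident deposits held at foreign banks 253.8, domestic pension funds' purchases of foreign equities 375.0.)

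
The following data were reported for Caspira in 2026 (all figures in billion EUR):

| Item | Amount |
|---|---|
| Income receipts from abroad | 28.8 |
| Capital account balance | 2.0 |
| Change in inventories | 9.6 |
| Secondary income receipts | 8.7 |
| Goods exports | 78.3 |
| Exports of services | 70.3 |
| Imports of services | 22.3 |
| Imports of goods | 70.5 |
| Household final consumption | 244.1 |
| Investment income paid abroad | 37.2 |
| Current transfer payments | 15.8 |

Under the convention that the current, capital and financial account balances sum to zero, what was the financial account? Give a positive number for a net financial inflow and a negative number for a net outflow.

-42.3

Goods balance = 78.3 - 70.5 = 7.8
Services balance = 70.3 - 22.3 = 48.0
Trade balance (goods + services) = 7.8 + 48.0 = 55.8
Net primary income = 28.8 - 37.2 = -8.4
Net secondary income = 8.7 - 15.8 = -7.1
Current account = 55.8 + (-8.4) + (-7.1) = 40.3
Financial account = -(40.3 + 2.0) = -42.3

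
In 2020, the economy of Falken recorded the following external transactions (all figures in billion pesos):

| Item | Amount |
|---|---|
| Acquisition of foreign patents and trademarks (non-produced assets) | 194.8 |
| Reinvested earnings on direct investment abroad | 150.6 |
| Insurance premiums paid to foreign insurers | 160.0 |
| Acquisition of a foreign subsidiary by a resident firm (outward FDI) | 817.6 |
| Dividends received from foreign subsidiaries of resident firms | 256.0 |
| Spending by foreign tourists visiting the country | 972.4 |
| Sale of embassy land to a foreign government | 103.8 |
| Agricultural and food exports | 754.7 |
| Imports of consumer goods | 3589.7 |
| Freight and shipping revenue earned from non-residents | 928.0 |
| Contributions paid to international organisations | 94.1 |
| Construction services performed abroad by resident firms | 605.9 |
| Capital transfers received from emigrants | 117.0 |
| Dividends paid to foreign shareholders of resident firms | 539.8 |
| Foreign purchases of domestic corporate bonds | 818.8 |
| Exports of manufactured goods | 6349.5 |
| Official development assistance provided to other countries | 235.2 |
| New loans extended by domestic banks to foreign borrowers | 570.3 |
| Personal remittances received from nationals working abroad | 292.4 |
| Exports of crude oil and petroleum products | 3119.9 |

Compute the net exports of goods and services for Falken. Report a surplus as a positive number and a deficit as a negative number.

Goods: 754.7 - 3589.7 + 6349.5 + 3119.9 = 6634.4
Services: -160.0 + 928.0 + 972.4 + 605.9 = 2346.3
Trade balance = 6634.4 + 2346.3 = 8980.7
(Excluded from the trade balance — capital account: acquisition of foreign patents and trademarks (non-produced assets) 194.8, sale of embassy land to a foreign government 103.8, capital transfers received from emigrants 117.0; primary income: reinvested earnings on direct investment abroad 150.6, dividends received from foreign subsidiaries of resident firms 256.0, dividends paid to foreign shareholders of resident firms 539.8; financial account: acquisition of a foreign subsidiary by a resident firm (outward FDI) 817.6, foreign purchases of domestic corporate bonds 818.8, new loans extended by domestic banks to foreign borrowers 570.3; secondary income: contributions paid to international organisations 94.1, official development assistance provided to other countries 235.2, personal remittances received from nationals working abroad 292.4.)

8980.7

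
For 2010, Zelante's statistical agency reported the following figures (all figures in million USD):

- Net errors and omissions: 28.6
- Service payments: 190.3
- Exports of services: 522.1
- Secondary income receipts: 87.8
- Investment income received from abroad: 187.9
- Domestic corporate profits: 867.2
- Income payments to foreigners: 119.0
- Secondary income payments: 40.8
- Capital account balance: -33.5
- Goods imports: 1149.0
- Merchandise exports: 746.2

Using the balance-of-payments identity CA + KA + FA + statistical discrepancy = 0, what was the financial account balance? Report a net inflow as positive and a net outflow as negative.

Goods balance = 746.2 - 1149.0 = -402.8
Services balance = 522.1 - 190.3 = 331.8
Trade balance (goods + services) = -402.8 + 331.8 = -71.0
Net primary income = 187.9 - 119.0 = 68.9
Net secondary income = 87.8 - 40.8 = 47.0
Current account = -71.0 + 68.9 + 47.0 = 44.9
Financial account = -(44.9 + (-33.5) + 28.6) = -40.0

-40.0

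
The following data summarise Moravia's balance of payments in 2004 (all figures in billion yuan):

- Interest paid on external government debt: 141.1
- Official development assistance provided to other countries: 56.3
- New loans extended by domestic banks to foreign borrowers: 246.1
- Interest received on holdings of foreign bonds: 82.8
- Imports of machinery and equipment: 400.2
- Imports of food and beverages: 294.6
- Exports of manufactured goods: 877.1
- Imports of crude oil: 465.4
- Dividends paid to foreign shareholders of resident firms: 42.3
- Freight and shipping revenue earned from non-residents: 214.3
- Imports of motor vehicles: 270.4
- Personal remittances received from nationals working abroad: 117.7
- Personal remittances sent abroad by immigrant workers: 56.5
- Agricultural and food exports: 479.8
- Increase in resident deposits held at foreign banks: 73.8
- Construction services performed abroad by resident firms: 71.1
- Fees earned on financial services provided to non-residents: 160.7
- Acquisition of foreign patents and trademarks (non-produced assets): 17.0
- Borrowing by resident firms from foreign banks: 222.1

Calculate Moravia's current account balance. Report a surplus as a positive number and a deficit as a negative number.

Goods: -294.6 - 270.4 - 400.2 - 465.4 + 479.8 + 877.1 = -73.7
Services: 214.3 + 71.1 + 160.7 = 446.1
Primary income: 82.8 - 141.1 - 42.3 = -100.6
Secondary income: 117.7 - 56.3 - 56.5 = 4.9
Current account = (-73.7) + 446.1 + (-100.6) + 4.9 = 276.7
(Excluded from the current account — financial account: new loans extended by domestic banks to foreign borrowers 246.1, increase in resident deposits held at foreign banks 73.8, borrowing by resident firms from foreign banks 222.1; capital account: acquisition of foreign patents and trademarks (non-produced assets) 17.0.)

276.7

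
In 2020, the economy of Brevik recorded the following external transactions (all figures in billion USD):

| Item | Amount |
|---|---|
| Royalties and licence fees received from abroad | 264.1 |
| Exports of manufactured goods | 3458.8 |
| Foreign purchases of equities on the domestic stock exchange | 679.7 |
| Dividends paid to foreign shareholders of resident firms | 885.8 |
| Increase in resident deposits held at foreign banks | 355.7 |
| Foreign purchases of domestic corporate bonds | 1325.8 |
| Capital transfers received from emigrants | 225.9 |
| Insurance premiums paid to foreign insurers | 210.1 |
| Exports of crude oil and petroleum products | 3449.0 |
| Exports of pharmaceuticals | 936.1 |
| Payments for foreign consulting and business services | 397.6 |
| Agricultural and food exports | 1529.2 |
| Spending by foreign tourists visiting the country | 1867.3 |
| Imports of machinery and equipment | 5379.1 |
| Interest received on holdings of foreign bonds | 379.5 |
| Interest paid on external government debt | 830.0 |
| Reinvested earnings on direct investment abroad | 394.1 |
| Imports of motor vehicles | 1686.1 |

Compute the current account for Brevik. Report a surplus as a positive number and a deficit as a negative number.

Goods: 1529.2 + 936.1 + 3458.8 + 3449.0 - 5379.1 - 1686.1 = 2307.9
Services: -210.1 + 264.1 - 397.6 + 1867.3 = 1523.7
Primary income: -830.0 + 379.5 + 394.1 - 885.8 = -942.2
Current account = 2307.9 + 1523.7 + (-942.2) = 2889.4
(Excluded from the current account — financial account: foreign purchases of equities on the domestic stock exchange 679.7, increase in resident deposits held at foreign banks 355.7, foreign purchases of domestic corporate bonds 1325.8; capital account: capital transfers received from emigrants 225.9.)

2889.4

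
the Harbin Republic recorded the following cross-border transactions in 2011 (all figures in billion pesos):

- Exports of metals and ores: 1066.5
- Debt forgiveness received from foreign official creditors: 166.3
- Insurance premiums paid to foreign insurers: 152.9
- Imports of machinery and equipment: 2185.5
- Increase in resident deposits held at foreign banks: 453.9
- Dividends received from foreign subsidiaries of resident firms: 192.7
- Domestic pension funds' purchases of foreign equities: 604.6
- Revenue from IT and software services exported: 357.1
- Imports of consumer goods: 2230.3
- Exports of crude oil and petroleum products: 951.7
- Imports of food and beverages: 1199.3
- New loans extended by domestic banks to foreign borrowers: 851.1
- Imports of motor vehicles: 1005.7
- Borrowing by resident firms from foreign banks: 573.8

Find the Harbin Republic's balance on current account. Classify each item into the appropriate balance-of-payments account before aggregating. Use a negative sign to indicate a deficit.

Goods: 951.7 - 2230.3 + 1066.5 - 2185.5 - 1005.7 - 1199.3 = -4602.6
Services: -152.9 + 357.1 = 204.2
Primary income: 192.7
Current account = (-4602.6) + 204.2 + 192.7 = -4205.7
(Excluded from the current account — capital account: debt forgiveness received from foreign official creditors 166.3; financial account: increase in resident deposits held at foreign banks 453.9, domestic pension funds' purchases of foreign equities 604.6, new loans extended by domestic banks to foreign borrowers 851.1, borrowing by resident firms from foreign banks 573.8.)

-4205.7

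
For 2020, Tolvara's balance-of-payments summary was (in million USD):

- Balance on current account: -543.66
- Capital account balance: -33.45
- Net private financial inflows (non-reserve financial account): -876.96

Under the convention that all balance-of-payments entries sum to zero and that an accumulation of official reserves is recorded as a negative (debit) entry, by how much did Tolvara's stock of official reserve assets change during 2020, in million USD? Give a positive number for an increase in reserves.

-1454.07

Official reserve transactions balance = -((-543.66) + (-33.45) + (-876.96)) = 1454.07
An accumulation of reserves is recorded as a debit (negative entry), so the change in the stock of reserves is the negative of that balance.
Change in official reserves = -(1454.07) = -1454.07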